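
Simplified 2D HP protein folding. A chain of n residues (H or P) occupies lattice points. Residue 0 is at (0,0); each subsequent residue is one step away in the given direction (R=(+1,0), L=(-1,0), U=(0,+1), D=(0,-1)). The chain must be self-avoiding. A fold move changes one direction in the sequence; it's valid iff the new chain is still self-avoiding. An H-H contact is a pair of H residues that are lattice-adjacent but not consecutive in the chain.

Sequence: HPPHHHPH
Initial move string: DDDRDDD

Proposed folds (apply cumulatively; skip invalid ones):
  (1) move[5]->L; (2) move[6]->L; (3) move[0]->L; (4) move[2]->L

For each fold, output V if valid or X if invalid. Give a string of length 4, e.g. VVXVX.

Initial: DDDRDDD -> [(0, 0), (0, -1), (0, -2), (0, -3), (1, -3), (1, -4), (1, -5), (1, -6)]
Fold 1: move[5]->L => DDDRDLD VALID
Fold 2: move[6]->L => DDDRDLL VALID
Fold 3: move[0]->L => LDDRDLL VALID
Fold 4: move[2]->L => LDLRDLL INVALID (collision), skipped

Answer: VVVX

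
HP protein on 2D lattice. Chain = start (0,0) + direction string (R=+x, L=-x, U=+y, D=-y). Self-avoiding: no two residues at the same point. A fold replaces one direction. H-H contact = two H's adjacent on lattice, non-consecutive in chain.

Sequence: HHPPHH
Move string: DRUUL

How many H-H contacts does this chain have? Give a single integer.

Answer: 1

Derivation:
Positions: [(0, 0), (0, -1), (1, -1), (1, 0), (1, 1), (0, 1)]
H-H contact: residue 0 @(0,0) - residue 5 @(0, 1)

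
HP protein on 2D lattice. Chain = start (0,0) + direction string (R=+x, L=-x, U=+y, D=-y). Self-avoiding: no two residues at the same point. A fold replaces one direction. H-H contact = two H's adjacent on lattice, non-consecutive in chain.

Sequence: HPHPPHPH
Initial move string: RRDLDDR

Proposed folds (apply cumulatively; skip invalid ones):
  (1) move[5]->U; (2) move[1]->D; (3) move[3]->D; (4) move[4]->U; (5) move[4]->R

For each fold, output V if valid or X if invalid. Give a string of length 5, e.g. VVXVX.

Answer: XVVXV

Derivation:
Initial: RRDLDDR -> [(0, 0), (1, 0), (2, 0), (2, -1), (1, -1), (1, -2), (1, -3), (2, -3)]
Fold 1: move[5]->U => RRDLDUR INVALID (collision), skipped
Fold 2: move[1]->D => RDDLDDR VALID
Fold 3: move[3]->D => RDDDDDR VALID
Fold 4: move[4]->U => RDDDUDR INVALID (collision), skipped
Fold 5: move[4]->R => RDDDRDR VALID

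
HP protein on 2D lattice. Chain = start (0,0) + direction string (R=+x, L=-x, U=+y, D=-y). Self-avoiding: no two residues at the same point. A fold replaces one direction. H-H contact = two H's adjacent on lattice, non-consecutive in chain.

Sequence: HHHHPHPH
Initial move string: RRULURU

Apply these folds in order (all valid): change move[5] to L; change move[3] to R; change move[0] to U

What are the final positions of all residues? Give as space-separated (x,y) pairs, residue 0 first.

Answer: (0,0) (0,1) (1,1) (1,2) (2,2) (2,3) (1,3) (1,4)

Derivation:
Initial moves: RRULURU
Fold: move[5]->L => RRULULU (positions: [(0, 0), (1, 0), (2, 0), (2, 1), (1, 1), (1, 2), (0, 2), (0, 3)])
Fold: move[3]->R => RRURULU (positions: [(0, 0), (1, 0), (2, 0), (2, 1), (3, 1), (3, 2), (2, 2), (2, 3)])
Fold: move[0]->U => URURULU (positions: [(0, 0), (0, 1), (1, 1), (1, 2), (2, 2), (2, 3), (1, 3), (1, 4)])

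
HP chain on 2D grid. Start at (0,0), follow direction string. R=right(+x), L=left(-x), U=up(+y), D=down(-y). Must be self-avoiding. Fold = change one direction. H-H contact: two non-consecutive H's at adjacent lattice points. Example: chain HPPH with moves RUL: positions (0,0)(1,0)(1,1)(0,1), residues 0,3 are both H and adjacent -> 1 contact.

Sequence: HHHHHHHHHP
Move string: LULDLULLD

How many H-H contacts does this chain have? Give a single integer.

Answer: 2

Derivation:
Positions: [(0, 0), (-1, 0), (-1, 1), (-2, 1), (-2, 0), (-3, 0), (-3, 1), (-4, 1), (-5, 1), (-5, 0)]
H-H contact: residue 1 @(-1,0) - residue 4 @(-2, 0)
H-H contact: residue 3 @(-2,1) - residue 6 @(-3, 1)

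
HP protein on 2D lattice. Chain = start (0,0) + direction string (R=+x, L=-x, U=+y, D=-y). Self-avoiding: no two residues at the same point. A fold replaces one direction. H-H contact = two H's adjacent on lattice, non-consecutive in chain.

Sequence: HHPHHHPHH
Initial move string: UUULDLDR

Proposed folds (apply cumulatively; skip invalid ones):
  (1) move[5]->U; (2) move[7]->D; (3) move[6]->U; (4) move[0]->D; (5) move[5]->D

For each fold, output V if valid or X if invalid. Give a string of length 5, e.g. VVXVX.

Answer: XVXXV

Derivation:
Initial: UUULDLDR -> [(0, 0), (0, 1), (0, 2), (0, 3), (-1, 3), (-1, 2), (-2, 2), (-2, 1), (-1, 1)]
Fold 1: move[5]->U => UUULDUDR INVALID (collision), skipped
Fold 2: move[7]->D => UUULDLDD VALID
Fold 3: move[6]->U => UUULDLUD INVALID (collision), skipped
Fold 4: move[0]->D => DUULDLDD INVALID (collision), skipped
Fold 5: move[5]->D => UUULDDDD VALID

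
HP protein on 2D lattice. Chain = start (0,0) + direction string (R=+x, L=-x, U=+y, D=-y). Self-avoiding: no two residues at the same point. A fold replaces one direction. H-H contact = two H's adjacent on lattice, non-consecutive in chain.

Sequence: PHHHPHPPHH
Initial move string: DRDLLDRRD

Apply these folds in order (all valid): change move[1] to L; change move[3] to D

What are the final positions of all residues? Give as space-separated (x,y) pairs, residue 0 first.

Answer: (0,0) (0,-1) (-1,-1) (-1,-2) (-1,-3) (-2,-3) (-2,-4) (-1,-4) (0,-4) (0,-5)

Derivation:
Initial moves: DRDLLDRRD
Fold: move[1]->L => DLDLLDRRD (positions: [(0, 0), (0, -1), (-1, -1), (-1, -2), (-2, -2), (-3, -2), (-3, -3), (-2, -3), (-1, -3), (-1, -4)])
Fold: move[3]->D => DLDDLDRRD (positions: [(0, 0), (0, -1), (-1, -1), (-1, -2), (-1, -3), (-2, -3), (-2, -4), (-1, -4), (0, -4), (0, -5)])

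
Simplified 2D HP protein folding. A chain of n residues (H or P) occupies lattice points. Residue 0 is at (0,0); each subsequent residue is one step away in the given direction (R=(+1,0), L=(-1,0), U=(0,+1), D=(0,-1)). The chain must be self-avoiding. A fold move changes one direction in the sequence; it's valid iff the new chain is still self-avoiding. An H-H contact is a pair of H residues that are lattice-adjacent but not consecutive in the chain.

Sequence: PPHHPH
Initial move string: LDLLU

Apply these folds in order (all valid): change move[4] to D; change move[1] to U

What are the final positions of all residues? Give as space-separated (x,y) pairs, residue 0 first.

Answer: (0,0) (-1,0) (-1,1) (-2,1) (-3,1) (-3,0)

Derivation:
Initial moves: LDLLU
Fold: move[4]->D => LDLLD (positions: [(0, 0), (-1, 0), (-1, -1), (-2, -1), (-3, -1), (-3, -2)])
Fold: move[1]->U => LULLD (positions: [(0, 0), (-1, 0), (-1, 1), (-2, 1), (-3, 1), (-3, 0)])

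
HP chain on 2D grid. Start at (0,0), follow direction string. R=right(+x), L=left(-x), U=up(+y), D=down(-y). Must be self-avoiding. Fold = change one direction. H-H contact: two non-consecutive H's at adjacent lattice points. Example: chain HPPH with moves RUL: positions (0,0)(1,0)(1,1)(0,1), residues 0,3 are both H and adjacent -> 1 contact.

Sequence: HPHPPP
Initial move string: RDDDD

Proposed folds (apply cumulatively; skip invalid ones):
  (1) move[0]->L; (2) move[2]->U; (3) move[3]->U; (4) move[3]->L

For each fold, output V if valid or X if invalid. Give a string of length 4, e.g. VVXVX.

Answer: VXXV

Derivation:
Initial: RDDDD -> [(0, 0), (1, 0), (1, -1), (1, -2), (1, -3), (1, -4)]
Fold 1: move[0]->L => LDDDD VALID
Fold 2: move[2]->U => LDUDD INVALID (collision), skipped
Fold 3: move[3]->U => LDDUD INVALID (collision), skipped
Fold 4: move[3]->L => LDDLD VALID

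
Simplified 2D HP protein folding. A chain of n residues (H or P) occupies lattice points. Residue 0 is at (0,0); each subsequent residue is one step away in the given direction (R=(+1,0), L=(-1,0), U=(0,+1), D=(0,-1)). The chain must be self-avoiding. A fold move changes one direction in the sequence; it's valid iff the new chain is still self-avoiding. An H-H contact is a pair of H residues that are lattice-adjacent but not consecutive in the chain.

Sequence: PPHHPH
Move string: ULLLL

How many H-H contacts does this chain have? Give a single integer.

Answer: 0

Derivation:
Positions: [(0, 0), (0, 1), (-1, 1), (-2, 1), (-3, 1), (-4, 1)]
No H-H contacts found.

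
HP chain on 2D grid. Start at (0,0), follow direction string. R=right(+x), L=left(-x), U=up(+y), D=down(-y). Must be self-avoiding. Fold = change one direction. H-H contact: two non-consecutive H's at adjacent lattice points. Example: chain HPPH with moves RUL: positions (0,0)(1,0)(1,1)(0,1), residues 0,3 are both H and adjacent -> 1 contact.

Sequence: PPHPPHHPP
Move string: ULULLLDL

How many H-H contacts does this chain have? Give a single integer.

Answer: 0

Derivation:
Positions: [(0, 0), (0, 1), (-1, 1), (-1, 2), (-2, 2), (-3, 2), (-4, 2), (-4, 1), (-5, 1)]
No H-H contacts found.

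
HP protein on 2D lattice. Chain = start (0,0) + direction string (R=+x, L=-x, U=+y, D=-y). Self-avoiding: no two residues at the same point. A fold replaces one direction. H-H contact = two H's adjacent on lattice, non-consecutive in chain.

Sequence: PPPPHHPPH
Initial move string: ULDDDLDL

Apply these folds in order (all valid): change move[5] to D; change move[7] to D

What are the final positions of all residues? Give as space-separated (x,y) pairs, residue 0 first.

Answer: (0,0) (0,1) (-1,1) (-1,0) (-1,-1) (-1,-2) (-1,-3) (-1,-4) (-1,-5)

Derivation:
Initial moves: ULDDDLDL
Fold: move[5]->D => ULDDDDDL (positions: [(0, 0), (0, 1), (-1, 1), (-1, 0), (-1, -1), (-1, -2), (-1, -3), (-1, -4), (-2, -4)])
Fold: move[7]->D => ULDDDDDD (positions: [(0, 0), (0, 1), (-1, 1), (-1, 0), (-1, -1), (-1, -2), (-1, -3), (-1, -4), (-1, -5)])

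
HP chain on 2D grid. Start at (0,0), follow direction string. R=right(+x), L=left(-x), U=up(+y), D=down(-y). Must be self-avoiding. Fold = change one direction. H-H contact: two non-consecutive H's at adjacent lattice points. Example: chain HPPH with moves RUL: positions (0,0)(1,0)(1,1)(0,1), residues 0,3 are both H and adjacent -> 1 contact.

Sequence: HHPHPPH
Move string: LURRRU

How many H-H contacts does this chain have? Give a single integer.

Positions: [(0, 0), (-1, 0), (-1, 1), (0, 1), (1, 1), (2, 1), (2, 2)]
H-H contact: residue 0 @(0,0) - residue 3 @(0, 1)

Answer: 1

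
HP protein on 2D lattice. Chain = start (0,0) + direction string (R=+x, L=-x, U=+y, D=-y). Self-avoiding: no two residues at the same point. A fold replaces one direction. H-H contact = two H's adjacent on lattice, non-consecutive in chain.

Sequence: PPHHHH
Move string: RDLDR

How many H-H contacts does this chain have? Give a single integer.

Positions: [(0, 0), (1, 0), (1, -1), (0, -1), (0, -2), (1, -2)]
H-H contact: residue 2 @(1,-1) - residue 5 @(1, -2)

Answer: 1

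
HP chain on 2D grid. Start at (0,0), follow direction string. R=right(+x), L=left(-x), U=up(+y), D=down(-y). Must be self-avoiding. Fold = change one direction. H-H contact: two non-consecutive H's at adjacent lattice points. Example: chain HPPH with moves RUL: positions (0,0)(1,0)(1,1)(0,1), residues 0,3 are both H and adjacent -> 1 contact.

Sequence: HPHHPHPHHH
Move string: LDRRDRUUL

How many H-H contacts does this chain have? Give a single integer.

Positions: [(0, 0), (-1, 0), (-1, -1), (0, -1), (1, -1), (1, -2), (2, -2), (2, -1), (2, 0), (1, 0)]
H-H contact: residue 0 @(0,0) - residue 9 @(1, 0)
H-H contact: residue 0 @(0,0) - residue 3 @(0, -1)

Answer: 2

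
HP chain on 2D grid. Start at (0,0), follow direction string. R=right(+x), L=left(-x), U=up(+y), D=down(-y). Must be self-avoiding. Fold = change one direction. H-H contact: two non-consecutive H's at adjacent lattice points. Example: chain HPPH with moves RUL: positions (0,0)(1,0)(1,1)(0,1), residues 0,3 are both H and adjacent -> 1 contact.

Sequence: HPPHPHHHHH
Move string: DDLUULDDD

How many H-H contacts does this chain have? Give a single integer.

Positions: [(0, 0), (0, -1), (0, -2), (-1, -2), (-1, -1), (-1, 0), (-2, 0), (-2, -1), (-2, -2), (-2, -3)]
H-H contact: residue 0 @(0,0) - residue 5 @(-1, 0)
H-H contact: residue 3 @(-1,-2) - residue 8 @(-2, -2)

Answer: 2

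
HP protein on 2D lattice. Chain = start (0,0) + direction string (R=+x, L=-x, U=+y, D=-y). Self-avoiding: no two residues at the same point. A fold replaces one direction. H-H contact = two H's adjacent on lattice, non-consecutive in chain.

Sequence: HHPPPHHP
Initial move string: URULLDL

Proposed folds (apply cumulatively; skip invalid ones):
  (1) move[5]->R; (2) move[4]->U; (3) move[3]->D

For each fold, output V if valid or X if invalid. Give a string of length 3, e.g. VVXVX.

Initial: URULLDL -> [(0, 0), (0, 1), (1, 1), (1, 2), (0, 2), (-1, 2), (-1, 1), (-2, 1)]
Fold 1: move[5]->R => URULLRL INVALID (collision), skipped
Fold 2: move[4]->U => URULUDL INVALID (collision), skipped
Fold 3: move[3]->D => URUDLDL INVALID (collision), skipped

Answer: XXX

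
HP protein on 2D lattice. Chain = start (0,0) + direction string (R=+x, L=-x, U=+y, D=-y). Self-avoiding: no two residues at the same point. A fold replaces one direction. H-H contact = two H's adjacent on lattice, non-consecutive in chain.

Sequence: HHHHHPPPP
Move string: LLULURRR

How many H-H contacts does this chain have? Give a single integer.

Answer: 0

Derivation:
Positions: [(0, 0), (-1, 0), (-2, 0), (-2, 1), (-3, 1), (-3, 2), (-2, 2), (-1, 2), (0, 2)]
No H-H contacts found.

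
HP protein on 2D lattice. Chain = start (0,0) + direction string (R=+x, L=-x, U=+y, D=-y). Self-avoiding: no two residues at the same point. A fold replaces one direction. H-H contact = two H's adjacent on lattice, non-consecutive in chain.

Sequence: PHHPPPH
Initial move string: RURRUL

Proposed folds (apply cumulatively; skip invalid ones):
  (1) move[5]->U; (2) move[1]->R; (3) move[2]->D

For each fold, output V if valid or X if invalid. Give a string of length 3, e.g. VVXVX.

Initial: RURRUL -> [(0, 0), (1, 0), (1, 1), (2, 1), (3, 1), (3, 2), (2, 2)]
Fold 1: move[5]->U => RURRUU VALID
Fold 2: move[1]->R => RRRRUU VALID
Fold 3: move[2]->D => RRDRUU VALID

Answer: VVV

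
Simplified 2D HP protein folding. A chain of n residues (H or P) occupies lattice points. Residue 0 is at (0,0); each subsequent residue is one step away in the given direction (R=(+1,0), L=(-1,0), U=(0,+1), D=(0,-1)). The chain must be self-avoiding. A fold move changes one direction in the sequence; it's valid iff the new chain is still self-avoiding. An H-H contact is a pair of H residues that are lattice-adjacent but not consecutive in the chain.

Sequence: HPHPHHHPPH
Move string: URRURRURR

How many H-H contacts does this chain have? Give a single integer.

Positions: [(0, 0), (0, 1), (1, 1), (2, 1), (2, 2), (3, 2), (4, 2), (4, 3), (5, 3), (6, 3)]
No H-H contacts found.

Answer: 0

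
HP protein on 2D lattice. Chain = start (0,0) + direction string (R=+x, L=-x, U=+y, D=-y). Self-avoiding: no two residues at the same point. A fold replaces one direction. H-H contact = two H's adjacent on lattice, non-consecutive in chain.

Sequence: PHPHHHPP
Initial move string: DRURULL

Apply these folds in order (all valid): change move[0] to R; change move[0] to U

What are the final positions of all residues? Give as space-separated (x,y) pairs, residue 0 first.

Initial moves: DRURULL
Fold: move[0]->R => RRURULL (positions: [(0, 0), (1, 0), (2, 0), (2, 1), (3, 1), (3, 2), (2, 2), (1, 2)])
Fold: move[0]->U => URURULL (positions: [(0, 0), (0, 1), (1, 1), (1, 2), (2, 2), (2, 3), (1, 3), (0, 3)])

Answer: (0,0) (0,1) (1,1) (1,2) (2,2) (2,3) (1,3) (0,3)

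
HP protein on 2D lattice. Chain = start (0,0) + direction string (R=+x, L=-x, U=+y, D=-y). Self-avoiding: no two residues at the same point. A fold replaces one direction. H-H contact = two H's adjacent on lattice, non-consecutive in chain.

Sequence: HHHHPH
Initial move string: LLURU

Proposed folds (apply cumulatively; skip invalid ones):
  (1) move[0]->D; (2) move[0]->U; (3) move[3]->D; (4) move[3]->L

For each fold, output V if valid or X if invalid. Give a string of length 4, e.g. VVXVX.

Answer: XVXV

Derivation:
Initial: LLURU -> [(0, 0), (-1, 0), (-2, 0), (-2, 1), (-1, 1), (-1, 2)]
Fold 1: move[0]->D => DLURU INVALID (collision), skipped
Fold 2: move[0]->U => ULURU VALID
Fold 3: move[3]->D => ULUDU INVALID (collision), skipped
Fold 4: move[3]->L => ULULU VALID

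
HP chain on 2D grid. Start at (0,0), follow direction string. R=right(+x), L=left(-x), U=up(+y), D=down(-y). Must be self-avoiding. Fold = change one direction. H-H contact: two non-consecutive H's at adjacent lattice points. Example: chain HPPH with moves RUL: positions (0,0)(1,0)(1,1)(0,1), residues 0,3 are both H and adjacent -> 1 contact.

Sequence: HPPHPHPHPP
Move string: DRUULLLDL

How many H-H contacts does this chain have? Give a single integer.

Positions: [(0, 0), (0, -1), (1, -1), (1, 0), (1, 1), (0, 1), (-1, 1), (-2, 1), (-2, 0), (-3, 0)]
H-H contact: residue 0 @(0,0) - residue 3 @(1, 0)
H-H contact: residue 0 @(0,0) - residue 5 @(0, 1)

Answer: 2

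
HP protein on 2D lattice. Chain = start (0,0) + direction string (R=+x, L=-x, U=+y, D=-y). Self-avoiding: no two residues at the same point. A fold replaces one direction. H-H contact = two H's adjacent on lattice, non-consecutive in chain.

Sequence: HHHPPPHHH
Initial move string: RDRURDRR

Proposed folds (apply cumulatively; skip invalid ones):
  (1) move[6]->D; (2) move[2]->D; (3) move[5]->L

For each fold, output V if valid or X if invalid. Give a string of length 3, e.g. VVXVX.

Initial: RDRURDRR -> [(0, 0), (1, 0), (1, -1), (2, -1), (2, 0), (3, 0), (3, -1), (4, -1), (5, -1)]
Fold 1: move[6]->D => RDRURDDR VALID
Fold 2: move[2]->D => RDDURDDR INVALID (collision), skipped
Fold 3: move[5]->L => RDRURLDR INVALID (collision), skipped

Answer: VXX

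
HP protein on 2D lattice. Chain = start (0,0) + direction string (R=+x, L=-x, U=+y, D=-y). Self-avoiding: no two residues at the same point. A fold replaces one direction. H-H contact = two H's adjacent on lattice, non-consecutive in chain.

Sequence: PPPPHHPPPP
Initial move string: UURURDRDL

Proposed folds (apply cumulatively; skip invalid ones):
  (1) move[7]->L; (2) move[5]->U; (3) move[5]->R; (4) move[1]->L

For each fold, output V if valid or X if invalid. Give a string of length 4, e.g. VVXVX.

Answer: XXVX

Derivation:
Initial: UURURDRDL -> [(0, 0), (0, 1), (0, 2), (1, 2), (1, 3), (2, 3), (2, 2), (3, 2), (3, 1), (2, 1)]
Fold 1: move[7]->L => UURURDRLL INVALID (collision), skipped
Fold 2: move[5]->U => UURURURDL INVALID (collision), skipped
Fold 3: move[5]->R => UURURRRDL VALID
Fold 4: move[1]->L => ULRURRRDL INVALID (collision), skipped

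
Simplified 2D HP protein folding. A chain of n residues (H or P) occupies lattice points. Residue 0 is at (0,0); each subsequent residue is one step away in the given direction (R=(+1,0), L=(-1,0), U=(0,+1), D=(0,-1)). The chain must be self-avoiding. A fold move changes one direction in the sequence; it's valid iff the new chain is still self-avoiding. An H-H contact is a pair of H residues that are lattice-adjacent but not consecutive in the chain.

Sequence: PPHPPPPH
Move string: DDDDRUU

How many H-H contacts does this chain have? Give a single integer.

Positions: [(0, 0), (0, -1), (0, -2), (0, -3), (0, -4), (1, -4), (1, -3), (1, -2)]
H-H contact: residue 2 @(0,-2) - residue 7 @(1, -2)

Answer: 1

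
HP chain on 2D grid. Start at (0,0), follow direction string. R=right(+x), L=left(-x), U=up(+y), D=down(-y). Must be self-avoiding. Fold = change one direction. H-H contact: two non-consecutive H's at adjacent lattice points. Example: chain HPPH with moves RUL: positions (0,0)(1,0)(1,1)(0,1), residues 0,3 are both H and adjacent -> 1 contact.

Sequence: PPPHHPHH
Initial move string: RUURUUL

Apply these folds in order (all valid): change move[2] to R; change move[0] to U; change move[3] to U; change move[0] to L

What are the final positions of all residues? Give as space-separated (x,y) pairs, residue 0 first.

Answer: (0,0) (-1,0) (-1,1) (0,1) (0,2) (0,3) (0,4) (-1,4)

Derivation:
Initial moves: RUURUUL
Fold: move[2]->R => RURRUUL (positions: [(0, 0), (1, 0), (1, 1), (2, 1), (3, 1), (3, 2), (3, 3), (2, 3)])
Fold: move[0]->U => UURRUUL (positions: [(0, 0), (0, 1), (0, 2), (1, 2), (2, 2), (2, 3), (2, 4), (1, 4)])
Fold: move[3]->U => UURUUUL (positions: [(0, 0), (0, 1), (0, 2), (1, 2), (1, 3), (1, 4), (1, 5), (0, 5)])
Fold: move[0]->L => LURUUUL (positions: [(0, 0), (-1, 0), (-1, 1), (0, 1), (0, 2), (0, 3), (0, 4), (-1, 4)])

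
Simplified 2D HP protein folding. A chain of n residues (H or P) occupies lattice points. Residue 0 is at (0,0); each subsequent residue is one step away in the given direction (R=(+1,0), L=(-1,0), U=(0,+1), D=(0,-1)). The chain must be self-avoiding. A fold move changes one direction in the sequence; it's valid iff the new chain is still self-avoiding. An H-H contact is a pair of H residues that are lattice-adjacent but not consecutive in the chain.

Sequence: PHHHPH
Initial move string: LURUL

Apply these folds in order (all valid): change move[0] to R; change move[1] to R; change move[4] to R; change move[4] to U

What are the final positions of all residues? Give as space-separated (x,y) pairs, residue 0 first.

Answer: (0,0) (1,0) (2,0) (3,0) (3,1) (3,2)

Derivation:
Initial moves: LURUL
Fold: move[0]->R => RURUL (positions: [(0, 0), (1, 0), (1, 1), (2, 1), (2, 2), (1, 2)])
Fold: move[1]->R => RRRUL (positions: [(0, 0), (1, 0), (2, 0), (3, 0), (3, 1), (2, 1)])
Fold: move[4]->R => RRRUR (positions: [(0, 0), (1, 0), (2, 0), (3, 0), (3, 1), (4, 1)])
Fold: move[4]->U => RRRUU (positions: [(0, 0), (1, 0), (2, 0), (3, 0), (3, 1), (3, 2)])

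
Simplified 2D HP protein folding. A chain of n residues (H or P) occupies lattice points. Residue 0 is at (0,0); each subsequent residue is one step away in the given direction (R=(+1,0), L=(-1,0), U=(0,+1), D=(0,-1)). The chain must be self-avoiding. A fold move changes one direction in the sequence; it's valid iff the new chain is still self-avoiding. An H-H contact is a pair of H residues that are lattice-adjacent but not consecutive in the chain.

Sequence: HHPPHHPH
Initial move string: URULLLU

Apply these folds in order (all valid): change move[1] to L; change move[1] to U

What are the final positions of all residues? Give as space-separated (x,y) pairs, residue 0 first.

Initial moves: URULLLU
Fold: move[1]->L => ULULLLU (positions: [(0, 0), (0, 1), (-1, 1), (-1, 2), (-2, 2), (-3, 2), (-4, 2), (-4, 3)])
Fold: move[1]->U => UUULLLU (positions: [(0, 0), (0, 1), (0, 2), (0, 3), (-1, 3), (-2, 3), (-3, 3), (-3, 4)])

Answer: (0,0) (0,1) (0,2) (0,3) (-1,3) (-2,3) (-3,3) (-3,4)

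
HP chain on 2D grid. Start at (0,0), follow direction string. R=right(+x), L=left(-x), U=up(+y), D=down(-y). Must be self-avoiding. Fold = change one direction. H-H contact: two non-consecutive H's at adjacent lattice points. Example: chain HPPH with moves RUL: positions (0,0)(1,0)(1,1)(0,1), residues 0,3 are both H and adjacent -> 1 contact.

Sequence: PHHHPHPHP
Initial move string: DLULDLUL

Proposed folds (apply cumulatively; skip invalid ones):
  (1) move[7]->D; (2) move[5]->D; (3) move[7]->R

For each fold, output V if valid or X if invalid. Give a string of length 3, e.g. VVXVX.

Initial: DLULDLUL -> [(0, 0), (0, -1), (-1, -1), (-1, 0), (-2, 0), (-2, -1), (-3, -1), (-3, 0), (-4, 0)]
Fold 1: move[7]->D => DLULDLUD INVALID (collision), skipped
Fold 2: move[5]->D => DLULDDUL INVALID (collision), skipped
Fold 3: move[7]->R => DLULDLUR INVALID (collision), skipped

Answer: XXX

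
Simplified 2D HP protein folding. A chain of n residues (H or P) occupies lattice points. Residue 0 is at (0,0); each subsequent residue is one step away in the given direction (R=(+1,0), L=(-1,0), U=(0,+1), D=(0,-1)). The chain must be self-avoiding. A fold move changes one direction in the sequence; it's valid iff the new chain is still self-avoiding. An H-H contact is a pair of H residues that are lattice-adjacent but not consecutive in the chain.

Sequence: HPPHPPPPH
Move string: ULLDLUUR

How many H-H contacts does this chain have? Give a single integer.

Answer: 1

Derivation:
Positions: [(0, 0), (0, 1), (-1, 1), (-2, 1), (-2, 0), (-3, 0), (-3, 1), (-3, 2), (-2, 2)]
H-H contact: residue 3 @(-2,1) - residue 8 @(-2, 2)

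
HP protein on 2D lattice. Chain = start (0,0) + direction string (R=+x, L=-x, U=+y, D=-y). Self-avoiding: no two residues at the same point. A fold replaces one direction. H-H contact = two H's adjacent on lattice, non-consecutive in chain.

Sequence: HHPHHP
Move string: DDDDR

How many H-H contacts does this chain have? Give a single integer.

Answer: 0

Derivation:
Positions: [(0, 0), (0, -1), (0, -2), (0, -3), (0, -4), (1, -4)]
No H-H contacts found.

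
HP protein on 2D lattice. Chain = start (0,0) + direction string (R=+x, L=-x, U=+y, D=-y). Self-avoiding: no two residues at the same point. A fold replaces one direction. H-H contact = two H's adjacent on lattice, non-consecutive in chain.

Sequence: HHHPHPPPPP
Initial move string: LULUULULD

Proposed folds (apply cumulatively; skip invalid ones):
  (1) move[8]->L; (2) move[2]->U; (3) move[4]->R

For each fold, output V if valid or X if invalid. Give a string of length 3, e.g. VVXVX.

Initial: LULUULULD -> [(0, 0), (-1, 0), (-1, 1), (-2, 1), (-2, 2), (-2, 3), (-3, 3), (-3, 4), (-4, 4), (-4, 3)]
Fold 1: move[8]->L => LULUULULL VALID
Fold 2: move[2]->U => LUUUULULL VALID
Fold 3: move[4]->R => LUUURLULL INVALID (collision), skipped

Answer: VVX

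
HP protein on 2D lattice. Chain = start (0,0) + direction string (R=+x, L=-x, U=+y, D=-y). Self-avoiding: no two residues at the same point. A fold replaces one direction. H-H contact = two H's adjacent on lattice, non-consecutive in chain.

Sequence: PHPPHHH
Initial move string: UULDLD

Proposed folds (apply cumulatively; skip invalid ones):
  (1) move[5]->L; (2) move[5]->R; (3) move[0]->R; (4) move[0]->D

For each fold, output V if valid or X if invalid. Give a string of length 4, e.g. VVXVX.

Answer: VXXX

Derivation:
Initial: UULDLD -> [(0, 0), (0, 1), (0, 2), (-1, 2), (-1, 1), (-2, 1), (-2, 0)]
Fold 1: move[5]->L => UULDLL VALID
Fold 2: move[5]->R => UULDLR INVALID (collision), skipped
Fold 3: move[0]->R => RULDLL INVALID (collision), skipped
Fold 4: move[0]->D => DULDLL INVALID (collision), skipped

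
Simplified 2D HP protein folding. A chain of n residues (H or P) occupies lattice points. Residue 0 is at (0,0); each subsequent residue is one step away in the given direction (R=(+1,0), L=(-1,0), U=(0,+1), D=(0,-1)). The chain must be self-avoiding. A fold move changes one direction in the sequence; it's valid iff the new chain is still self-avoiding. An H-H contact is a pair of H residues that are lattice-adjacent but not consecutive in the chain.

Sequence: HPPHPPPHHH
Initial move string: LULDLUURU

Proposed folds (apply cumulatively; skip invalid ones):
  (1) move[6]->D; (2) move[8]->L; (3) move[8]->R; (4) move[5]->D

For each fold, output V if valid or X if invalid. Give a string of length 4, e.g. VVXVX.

Answer: XXVX

Derivation:
Initial: LULDLUURU -> [(0, 0), (-1, 0), (-1, 1), (-2, 1), (-2, 0), (-3, 0), (-3, 1), (-3, 2), (-2, 2), (-2, 3)]
Fold 1: move[6]->D => LULDLUDRU INVALID (collision), skipped
Fold 2: move[8]->L => LULDLUURL INVALID (collision), skipped
Fold 3: move[8]->R => LULDLUURR VALID
Fold 4: move[5]->D => LULDLDURR INVALID (collision), skipped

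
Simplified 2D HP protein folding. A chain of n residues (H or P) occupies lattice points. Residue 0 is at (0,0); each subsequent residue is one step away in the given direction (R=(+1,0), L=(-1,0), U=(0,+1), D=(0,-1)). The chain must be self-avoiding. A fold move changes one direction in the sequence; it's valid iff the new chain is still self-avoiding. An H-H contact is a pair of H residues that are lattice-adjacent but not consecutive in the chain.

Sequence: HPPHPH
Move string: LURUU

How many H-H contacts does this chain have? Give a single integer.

Positions: [(0, 0), (-1, 0), (-1, 1), (0, 1), (0, 2), (0, 3)]
H-H contact: residue 0 @(0,0) - residue 3 @(0, 1)

Answer: 1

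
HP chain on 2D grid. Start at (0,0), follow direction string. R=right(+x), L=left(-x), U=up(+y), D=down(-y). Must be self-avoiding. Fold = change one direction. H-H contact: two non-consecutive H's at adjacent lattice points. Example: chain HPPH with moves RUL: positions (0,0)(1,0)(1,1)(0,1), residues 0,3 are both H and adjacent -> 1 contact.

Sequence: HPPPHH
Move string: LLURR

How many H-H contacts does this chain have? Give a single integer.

Answer: 1

Derivation:
Positions: [(0, 0), (-1, 0), (-2, 0), (-2, 1), (-1, 1), (0, 1)]
H-H contact: residue 0 @(0,0) - residue 5 @(0, 1)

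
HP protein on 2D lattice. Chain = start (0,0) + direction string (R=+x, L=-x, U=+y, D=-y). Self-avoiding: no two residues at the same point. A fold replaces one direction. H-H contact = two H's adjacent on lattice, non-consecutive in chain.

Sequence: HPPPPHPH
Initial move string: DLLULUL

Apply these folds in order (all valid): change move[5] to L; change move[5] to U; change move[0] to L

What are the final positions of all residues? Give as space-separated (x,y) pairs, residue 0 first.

Initial moves: DLLULUL
Fold: move[5]->L => DLLULLL (positions: [(0, 0), (0, -1), (-1, -1), (-2, -1), (-2, 0), (-3, 0), (-4, 0), (-5, 0)])
Fold: move[5]->U => DLLULUL (positions: [(0, 0), (0, -1), (-1, -1), (-2, -1), (-2, 0), (-3, 0), (-3, 1), (-4, 1)])
Fold: move[0]->L => LLLULUL (positions: [(0, 0), (-1, 0), (-2, 0), (-3, 0), (-3, 1), (-4, 1), (-4, 2), (-5, 2)])

Answer: (0,0) (-1,0) (-2,0) (-3,0) (-3,1) (-4,1) (-4,2) (-5,2)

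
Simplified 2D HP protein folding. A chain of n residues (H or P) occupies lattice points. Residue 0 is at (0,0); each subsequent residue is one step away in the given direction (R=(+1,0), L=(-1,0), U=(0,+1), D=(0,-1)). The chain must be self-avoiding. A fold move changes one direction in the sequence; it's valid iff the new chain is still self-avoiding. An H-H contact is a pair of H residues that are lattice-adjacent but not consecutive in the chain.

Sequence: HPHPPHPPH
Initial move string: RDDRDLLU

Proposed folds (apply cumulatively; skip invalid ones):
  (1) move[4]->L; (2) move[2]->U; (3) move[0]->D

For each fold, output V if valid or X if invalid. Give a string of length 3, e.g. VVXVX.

Initial: RDDRDLLU -> [(0, 0), (1, 0), (1, -1), (1, -2), (2, -2), (2, -3), (1, -3), (0, -3), (0, -2)]
Fold 1: move[4]->L => RDDRLLLU INVALID (collision), skipped
Fold 2: move[2]->U => RDURDLLU INVALID (collision), skipped
Fold 3: move[0]->D => DDDRDLLU VALID

Answer: XXV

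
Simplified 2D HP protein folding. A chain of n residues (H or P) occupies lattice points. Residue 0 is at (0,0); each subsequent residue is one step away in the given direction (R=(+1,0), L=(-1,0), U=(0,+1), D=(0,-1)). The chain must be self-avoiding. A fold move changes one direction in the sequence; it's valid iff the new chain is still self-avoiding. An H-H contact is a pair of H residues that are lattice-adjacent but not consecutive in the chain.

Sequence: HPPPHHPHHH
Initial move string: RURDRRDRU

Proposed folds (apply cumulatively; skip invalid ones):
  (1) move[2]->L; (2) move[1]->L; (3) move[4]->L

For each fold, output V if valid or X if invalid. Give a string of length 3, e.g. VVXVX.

Answer: XXX

Derivation:
Initial: RURDRRDRU -> [(0, 0), (1, 0), (1, 1), (2, 1), (2, 0), (3, 0), (4, 0), (4, -1), (5, -1), (5, 0)]
Fold 1: move[2]->L => RULDRRDRU INVALID (collision), skipped
Fold 2: move[1]->L => RLRDRRDRU INVALID (collision), skipped
Fold 3: move[4]->L => RURDLRDRU INVALID (collision), skipped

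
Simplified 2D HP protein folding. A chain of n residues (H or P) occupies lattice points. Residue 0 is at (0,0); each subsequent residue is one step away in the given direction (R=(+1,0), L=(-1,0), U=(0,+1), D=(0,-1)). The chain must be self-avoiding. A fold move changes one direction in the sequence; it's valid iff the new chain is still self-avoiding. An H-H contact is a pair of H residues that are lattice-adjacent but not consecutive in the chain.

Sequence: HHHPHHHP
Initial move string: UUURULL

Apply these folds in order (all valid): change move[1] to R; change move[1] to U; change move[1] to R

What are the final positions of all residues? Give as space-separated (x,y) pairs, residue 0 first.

Initial moves: UUURULL
Fold: move[1]->R => URURULL (positions: [(0, 0), (0, 1), (1, 1), (1, 2), (2, 2), (2, 3), (1, 3), (0, 3)])
Fold: move[1]->U => UUURULL (positions: [(0, 0), (0, 1), (0, 2), (0, 3), (1, 3), (1, 4), (0, 4), (-1, 4)])
Fold: move[1]->R => URURULL (positions: [(0, 0), (0, 1), (1, 1), (1, 2), (2, 2), (2, 3), (1, 3), (0, 3)])

Answer: (0,0) (0,1) (1,1) (1,2) (2,2) (2,3) (1,3) (0,3)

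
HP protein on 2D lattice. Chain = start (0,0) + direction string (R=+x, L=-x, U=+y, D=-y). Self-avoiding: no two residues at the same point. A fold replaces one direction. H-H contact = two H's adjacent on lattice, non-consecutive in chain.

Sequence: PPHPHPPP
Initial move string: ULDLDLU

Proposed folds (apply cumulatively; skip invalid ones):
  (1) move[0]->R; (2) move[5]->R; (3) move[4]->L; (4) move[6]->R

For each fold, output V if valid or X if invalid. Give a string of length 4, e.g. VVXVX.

Answer: XXVX

Derivation:
Initial: ULDLDLU -> [(0, 0), (0, 1), (-1, 1), (-1, 0), (-2, 0), (-2, -1), (-3, -1), (-3, 0)]
Fold 1: move[0]->R => RLDLDLU INVALID (collision), skipped
Fold 2: move[5]->R => ULDLDRU INVALID (collision), skipped
Fold 3: move[4]->L => ULDLLLU VALID
Fold 4: move[6]->R => ULDLLLR INVALID (collision), skipped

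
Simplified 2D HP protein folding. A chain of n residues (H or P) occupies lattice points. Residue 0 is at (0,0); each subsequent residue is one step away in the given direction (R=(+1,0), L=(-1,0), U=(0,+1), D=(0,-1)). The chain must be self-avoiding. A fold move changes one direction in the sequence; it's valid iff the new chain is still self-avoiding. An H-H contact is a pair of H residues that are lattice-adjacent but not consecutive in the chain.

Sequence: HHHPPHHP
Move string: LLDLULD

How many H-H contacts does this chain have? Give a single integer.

Positions: [(0, 0), (-1, 0), (-2, 0), (-2, -1), (-3, -1), (-3, 0), (-4, 0), (-4, -1)]
H-H contact: residue 2 @(-2,0) - residue 5 @(-3, 0)

Answer: 1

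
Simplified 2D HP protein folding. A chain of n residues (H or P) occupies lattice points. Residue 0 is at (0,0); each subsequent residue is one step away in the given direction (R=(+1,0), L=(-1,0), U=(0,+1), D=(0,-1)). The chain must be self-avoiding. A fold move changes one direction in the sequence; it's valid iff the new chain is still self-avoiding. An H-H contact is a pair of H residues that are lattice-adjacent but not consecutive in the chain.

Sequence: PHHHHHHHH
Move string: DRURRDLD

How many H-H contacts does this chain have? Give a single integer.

Positions: [(0, 0), (0, -1), (1, -1), (1, 0), (2, 0), (3, 0), (3, -1), (2, -1), (2, -2)]
H-H contact: residue 2 @(1,-1) - residue 7 @(2, -1)
H-H contact: residue 4 @(2,0) - residue 7 @(2, -1)

Answer: 2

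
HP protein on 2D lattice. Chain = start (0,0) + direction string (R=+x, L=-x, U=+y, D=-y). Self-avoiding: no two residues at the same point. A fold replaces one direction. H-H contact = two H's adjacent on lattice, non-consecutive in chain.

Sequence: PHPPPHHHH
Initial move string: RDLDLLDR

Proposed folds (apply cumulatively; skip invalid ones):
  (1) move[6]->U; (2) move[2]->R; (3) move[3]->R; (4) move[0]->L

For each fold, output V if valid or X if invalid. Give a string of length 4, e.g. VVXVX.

Initial: RDLDLLDR -> [(0, 0), (1, 0), (1, -1), (0, -1), (0, -2), (-1, -2), (-2, -2), (-2, -3), (-1, -3)]
Fold 1: move[6]->U => RDLDLLUR VALID
Fold 2: move[2]->R => RDRDLLUR INVALID (collision), skipped
Fold 3: move[3]->R => RDLRLLUR INVALID (collision), skipped
Fold 4: move[0]->L => LDLDLLUR VALID

Answer: VXXV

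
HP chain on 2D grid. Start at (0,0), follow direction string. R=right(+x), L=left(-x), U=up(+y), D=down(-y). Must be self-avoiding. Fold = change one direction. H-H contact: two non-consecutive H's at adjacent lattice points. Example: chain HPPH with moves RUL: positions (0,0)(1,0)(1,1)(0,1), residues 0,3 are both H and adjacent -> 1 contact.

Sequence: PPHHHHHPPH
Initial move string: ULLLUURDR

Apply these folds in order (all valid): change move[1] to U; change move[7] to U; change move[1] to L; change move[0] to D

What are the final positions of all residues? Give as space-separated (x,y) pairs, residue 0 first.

Answer: (0,0) (0,-1) (-1,-1) (-2,-1) (-3,-1) (-3,0) (-3,1) (-2,1) (-2,2) (-1,2)

Derivation:
Initial moves: ULLLUURDR
Fold: move[1]->U => UULLUURDR (positions: [(0, 0), (0, 1), (0, 2), (-1, 2), (-2, 2), (-2, 3), (-2, 4), (-1, 4), (-1, 3), (0, 3)])
Fold: move[7]->U => UULLUURUR (positions: [(0, 0), (0, 1), (0, 2), (-1, 2), (-2, 2), (-2, 3), (-2, 4), (-1, 4), (-1, 5), (0, 5)])
Fold: move[1]->L => ULLLUURUR (positions: [(0, 0), (0, 1), (-1, 1), (-2, 1), (-3, 1), (-3, 2), (-3, 3), (-2, 3), (-2, 4), (-1, 4)])
Fold: move[0]->D => DLLLUURUR (positions: [(0, 0), (0, -1), (-1, -1), (-2, -1), (-3, -1), (-3, 0), (-3, 1), (-2, 1), (-2, 2), (-1, 2)])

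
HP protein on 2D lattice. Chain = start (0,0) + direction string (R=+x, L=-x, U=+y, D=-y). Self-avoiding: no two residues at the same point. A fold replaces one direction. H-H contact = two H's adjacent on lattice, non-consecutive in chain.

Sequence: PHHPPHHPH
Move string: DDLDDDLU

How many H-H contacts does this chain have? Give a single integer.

Answer: 1

Derivation:
Positions: [(0, 0), (0, -1), (0, -2), (-1, -2), (-1, -3), (-1, -4), (-1, -5), (-2, -5), (-2, -4)]
H-H contact: residue 5 @(-1,-4) - residue 8 @(-2, -4)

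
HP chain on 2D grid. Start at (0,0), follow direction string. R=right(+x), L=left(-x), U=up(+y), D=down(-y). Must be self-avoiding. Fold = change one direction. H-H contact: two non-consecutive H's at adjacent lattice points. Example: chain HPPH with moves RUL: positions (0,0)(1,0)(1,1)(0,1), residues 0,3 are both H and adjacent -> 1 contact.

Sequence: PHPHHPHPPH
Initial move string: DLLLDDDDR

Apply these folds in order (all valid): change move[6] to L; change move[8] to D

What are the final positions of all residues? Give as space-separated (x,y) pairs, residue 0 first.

Answer: (0,0) (0,-1) (-1,-1) (-2,-1) (-3,-1) (-3,-2) (-3,-3) (-4,-3) (-4,-4) (-4,-5)

Derivation:
Initial moves: DLLLDDDDR
Fold: move[6]->L => DLLLDDLDR (positions: [(0, 0), (0, -1), (-1, -1), (-2, -1), (-3, -1), (-3, -2), (-3, -3), (-4, -3), (-4, -4), (-3, -4)])
Fold: move[8]->D => DLLLDDLDD (positions: [(0, 0), (0, -1), (-1, -1), (-2, -1), (-3, -1), (-3, -2), (-3, -3), (-4, -3), (-4, -4), (-4, -5)])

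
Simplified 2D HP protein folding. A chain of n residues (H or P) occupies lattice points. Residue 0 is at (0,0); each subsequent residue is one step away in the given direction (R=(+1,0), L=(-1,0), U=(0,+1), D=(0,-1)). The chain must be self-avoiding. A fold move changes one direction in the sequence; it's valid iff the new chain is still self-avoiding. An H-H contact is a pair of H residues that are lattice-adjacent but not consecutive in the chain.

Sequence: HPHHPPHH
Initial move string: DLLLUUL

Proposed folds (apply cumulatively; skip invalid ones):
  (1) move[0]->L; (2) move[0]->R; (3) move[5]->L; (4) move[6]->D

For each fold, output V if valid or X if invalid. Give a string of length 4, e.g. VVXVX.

Initial: DLLLUUL -> [(0, 0), (0, -1), (-1, -1), (-2, -1), (-3, -1), (-3, 0), (-3, 1), (-4, 1)]
Fold 1: move[0]->L => LLLLUUL VALID
Fold 2: move[0]->R => RLLLUUL INVALID (collision), skipped
Fold 3: move[5]->L => LLLLULL VALID
Fold 4: move[6]->D => LLLLULD VALID

Answer: VXVV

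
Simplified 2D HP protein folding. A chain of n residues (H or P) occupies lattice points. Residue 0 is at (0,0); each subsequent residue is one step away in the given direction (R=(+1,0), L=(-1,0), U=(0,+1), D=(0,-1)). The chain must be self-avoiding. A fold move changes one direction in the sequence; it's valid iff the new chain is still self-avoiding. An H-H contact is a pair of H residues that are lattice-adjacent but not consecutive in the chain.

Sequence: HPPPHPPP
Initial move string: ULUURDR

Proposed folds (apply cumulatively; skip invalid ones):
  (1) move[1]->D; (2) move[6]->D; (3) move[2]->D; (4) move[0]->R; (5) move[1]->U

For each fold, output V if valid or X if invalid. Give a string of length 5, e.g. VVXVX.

Initial: ULUURDR -> [(0, 0), (0, 1), (-1, 1), (-1, 2), (-1, 3), (0, 3), (0, 2), (1, 2)]
Fold 1: move[1]->D => UDUURDR INVALID (collision), skipped
Fold 2: move[6]->D => ULUURDD INVALID (collision), skipped
Fold 3: move[2]->D => ULDURDR INVALID (collision), skipped
Fold 4: move[0]->R => RLUURDR INVALID (collision), skipped
Fold 5: move[1]->U => UUUURDR VALID

Answer: XXXXV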